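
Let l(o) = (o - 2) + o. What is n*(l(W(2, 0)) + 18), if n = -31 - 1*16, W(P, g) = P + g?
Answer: -940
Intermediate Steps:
l(o) = -2 + 2*o (l(o) = (-2 + o) + o = -2 + 2*o)
n = -47 (n = -31 - 16 = -47)
n*(l(W(2, 0)) + 18) = -47*((-2 + 2*(2 + 0)) + 18) = -47*((-2 + 2*2) + 18) = -47*((-2 + 4) + 18) = -47*(2 + 18) = -47*20 = -940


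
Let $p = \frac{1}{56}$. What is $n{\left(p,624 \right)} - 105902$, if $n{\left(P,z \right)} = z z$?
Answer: $283474$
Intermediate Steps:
$p = \frac{1}{56} \approx 0.017857$
$n{\left(P,z \right)} = z^{2}$
$n{\left(p,624 \right)} - 105902 = 624^{2} - 105902 = 389376 - 105902 = 283474$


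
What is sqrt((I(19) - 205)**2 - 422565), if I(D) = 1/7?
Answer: I*sqrt(18649329)/7 ≈ 616.93*I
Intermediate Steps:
I(D) = 1/7 (I(D) = 1*(1/7) = 1/7)
sqrt((I(19) - 205)**2 - 422565) = sqrt((1/7 - 205)**2 - 422565) = sqrt((-1434/7)**2 - 422565) = sqrt(2056356/49 - 422565) = sqrt(-18649329/49) = I*sqrt(18649329)/7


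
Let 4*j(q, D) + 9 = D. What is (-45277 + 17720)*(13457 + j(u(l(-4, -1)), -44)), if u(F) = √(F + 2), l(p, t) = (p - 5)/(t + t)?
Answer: -1481877675/4 ≈ -3.7047e+8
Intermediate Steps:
l(p, t) = (-5 + p)/(2*t) (l(p, t) = (-5 + p)/((2*t)) = (-5 + p)*(1/(2*t)) = (-5 + p)/(2*t))
u(F) = √(2 + F)
j(q, D) = -9/4 + D/4
(-45277 + 17720)*(13457 + j(u(l(-4, -1)), -44)) = (-45277 + 17720)*(13457 + (-9/4 + (¼)*(-44))) = -27557*(13457 + (-9/4 - 11)) = -27557*(13457 - 53/4) = -27557*53775/4 = -1481877675/4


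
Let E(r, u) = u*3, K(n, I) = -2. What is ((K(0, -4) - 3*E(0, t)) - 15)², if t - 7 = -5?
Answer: 1225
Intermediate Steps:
t = 2 (t = 7 - 5 = 2)
E(r, u) = 3*u
((K(0, -4) - 3*E(0, t)) - 15)² = ((-2 - 9*2) - 15)² = ((-2 - 3*6) - 15)² = ((-2 - 18) - 15)² = (-20 - 15)² = (-35)² = 1225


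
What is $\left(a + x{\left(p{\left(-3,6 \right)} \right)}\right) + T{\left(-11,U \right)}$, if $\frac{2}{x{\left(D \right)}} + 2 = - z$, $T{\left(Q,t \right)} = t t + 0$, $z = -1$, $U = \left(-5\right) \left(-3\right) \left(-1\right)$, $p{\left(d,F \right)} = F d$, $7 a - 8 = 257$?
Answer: $\frac{1826}{7} \approx 260.86$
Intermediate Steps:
$a = \frac{265}{7}$ ($a = \frac{8}{7} + \frac{1}{7} \cdot 257 = \frac{8}{7} + \frac{257}{7} = \frac{265}{7} \approx 37.857$)
$U = -15$ ($U = 15 \left(-1\right) = -15$)
$T{\left(Q,t \right)} = t^{2}$ ($T{\left(Q,t \right)} = t^{2} + 0 = t^{2}$)
$x{\left(D \right)} = -2$ ($x{\left(D \right)} = \frac{2}{-2 - -1} = \frac{2}{-2 + 1} = \frac{2}{-1} = 2 \left(-1\right) = -2$)
$\left(a + x{\left(p{\left(-3,6 \right)} \right)}\right) + T{\left(-11,U \right)} = \left(\frac{265}{7} - 2\right) + \left(-15\right)^{2} = \frac{251}{7} + 225 = \frac{1826}{7}$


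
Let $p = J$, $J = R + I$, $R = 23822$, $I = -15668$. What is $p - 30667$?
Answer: $-22513$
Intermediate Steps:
$J = 8154$ ($J = 23822 - 15668 = 8154$)
$p = 8154$
$p - 30667 = 8154 - 30667 = -22513$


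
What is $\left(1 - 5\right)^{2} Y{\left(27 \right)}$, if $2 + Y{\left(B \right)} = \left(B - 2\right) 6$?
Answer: $2368$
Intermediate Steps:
$Y{\left(B \right)} = -14 + 6 B$ ($Y{\left(B \right)} = -2 + \left(B - 2\right) 6 = -2 + \left(-2 + B\right) 6 = -2 + \left(-12 + 6 B\right) = -14 + 6 B$)
$\left(1 - 5\right)^{2} Y{\left(27 \right)} = \left(1 - 5\right)^{2} \left(-14 + 6 \cdot 27\right) = \left(-4\right)^{2} \left(-14 + 162\right) = 16 \cdot 148 = 2368$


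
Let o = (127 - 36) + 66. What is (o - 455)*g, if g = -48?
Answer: 14304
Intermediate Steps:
o = 157 (o = 91 + 66 = 157)
(o - 455)*g = (157 - 455)*(-48) = -298*(-48) = 14304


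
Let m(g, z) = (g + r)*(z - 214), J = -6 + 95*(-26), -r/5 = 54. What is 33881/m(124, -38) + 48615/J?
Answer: -426188431/22774248 ≈ -18.714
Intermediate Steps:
r = -270 (r = -5*54 = -270)
J = -2476 (J = -6 - 2470 = -2476)
m(g, z) = (-270 + g)*(-214 + z) (m(g, z) = (g - 270)*(z - 214) = (-270 + g)*(-214 + z))
33881/m(124, -38) + 48615/J = 33881/(57780 - 270*(-38) - 214*124 + 124*(-38)) + 48615/(-2476) = 33881/(57780 + 10260 - 26536 - 4712) + 48615*(-1/2476) = 33881/36792 - 48615/2476 = -426188431/22774248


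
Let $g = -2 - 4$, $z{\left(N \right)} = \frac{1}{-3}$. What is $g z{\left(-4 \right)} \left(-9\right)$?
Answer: $-18$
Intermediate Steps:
$z{\left(N \right)} = - \frac{1}{3}$
$g = -6$ ($g = -2 - 4 = -6$)
$g z{\left(-4 \right)} \left(-9\right) = \left(-6\right) \left(- \frac{1}{3}\right) \left(-9\right) = 2 \left(-9\right) = -18$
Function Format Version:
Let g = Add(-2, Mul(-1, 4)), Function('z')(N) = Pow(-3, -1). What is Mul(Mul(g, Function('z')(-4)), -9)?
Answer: -18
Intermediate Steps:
Function('z')(N) = Rational(-1, 3)
g = -6 (g = Add(-2, -4) = -6)
Mul(Mul(g, Function('z')(-4)), -9) = Mul(Mul(-6, Rational(-1, 3)), -9) = Mul(2, -9) = -18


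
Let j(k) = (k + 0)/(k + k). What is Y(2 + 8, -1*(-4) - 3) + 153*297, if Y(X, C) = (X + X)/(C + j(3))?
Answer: 136363/3 ≈ 45454.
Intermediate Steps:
j(k) = ½ (j(k) = k/((2*k)) = k*(1/(2*k)) = ½)
Y(X, C) = 2*X/(½ + C) (Y(X, C) = (X + X)/(C + ½) = (2*X)/(½ + C) = 2*X/(½ + C))
Y(2 + 8, -1*(-4) - 3) + 153*297 = 4*(2 + 8)/(1 + 2*(-1*(-4) - 3)) + 153*297 = 4*10/(1 + 2*(4 - 3)) + 45441 = 4*10/(1 + 2*1) + 45441 = 4*10/(1 + 2) + 45441 = 4*10/3 + 45441 = 4*10*(⅓) + 45441 = 40/3 + 45441 = 136363/3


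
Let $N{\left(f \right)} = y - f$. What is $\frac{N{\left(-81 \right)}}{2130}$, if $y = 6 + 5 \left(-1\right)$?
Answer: $\frac{41}{1065} \approx 0.038498$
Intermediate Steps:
$y = 1$ ($y = 6 - 5 = 1$)
$N{\left(f \right)} = 1 - f$
$\frac{N{\left(-81 \right)}}{2130} = \frac{1 - -81}{2130} = \left(1 + 81\right) \frac{1}{2130} = 82 \cdot \frac{1}{2130} = \frac{41}{1065}$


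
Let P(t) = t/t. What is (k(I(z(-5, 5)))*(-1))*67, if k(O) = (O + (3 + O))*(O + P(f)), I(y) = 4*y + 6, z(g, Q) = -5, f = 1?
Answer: -21775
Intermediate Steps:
P(t) = 1
I(y) = 6 + 4*y
k(O) = (1 + O)*(3 + 2*O) (k(O) = (O + (3 + O))*(O + 1) = (3 + 2*O)*(1 + O) = (1 + O)*(3 + 2*O))
(k(I(z(-5, 5)))*(-1))*67 = ((3 + 2*(6 + 4*(-5))² + 5*(6 + 4*(-5)))*(-1))*67 = ((3 + 2*(6 - 20)² + 5*(6 - 20))*(-1))*67 = ((3 + 2*(-14)² + 5*(-14))*(-1))*67 = ((3 + 2*196 - 70)*(-1))*67 = ((3 + 392 - 70)*(-1))*67 = (325*(-1))*67 = -325*67 = -21775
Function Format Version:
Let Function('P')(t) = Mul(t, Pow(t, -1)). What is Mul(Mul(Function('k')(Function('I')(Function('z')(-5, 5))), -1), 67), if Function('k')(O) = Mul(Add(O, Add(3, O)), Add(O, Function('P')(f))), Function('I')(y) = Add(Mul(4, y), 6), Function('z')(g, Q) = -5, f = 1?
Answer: -21775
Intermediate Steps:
Function('P')(t) = 1
Function('I')(y) = Add(6, Mul(4, y))
Function('k')(O) = Mul(Add(1, O), Add(3, Mul(2, O))) (Function('k')(O) = Mul(Add(O, Add(3, O)), Add(O, 1)) = Mul(Add(3, Mul(2, O)), Add(1, O)) = Mul(Add(1, O), Add(3, Mul(2, O))))
Mul(Mul(Function('k')(Function('I')(Function('z')(-5, 5))), -1), 67) = Mul(Mul(Add(3, Mul(2, Pow(Add(6, Mul(4, -5)), 2)), Mul(5, Add(6, Mul(4, -5)))), -1), 67) = Mul(Mul(Add(3, Mul(2, Pow(Add(6, -20), 2)), Mul(5, Add(6, -20))), -1), 67) = Mul(Mul(Add(3, Mul(2, Pow(-14, 2)), Mul(5, -14)), -1), 67) = Mul(Mul(Add(3, Mul(2, 196), -70), -1), 67) = Mul(Mul(Add(3, 392, -70), -1), 67) = Mul(Mul(325, -1), 67) = Mul(-325, 67) = -21775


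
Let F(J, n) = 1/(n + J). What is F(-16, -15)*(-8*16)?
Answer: 128/31 ≈ 4.1290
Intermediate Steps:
F(J, n) = 1/(J + n)
F(-16, -15)*(-8*16) = (-8*16)/(-16 - 15) = -128/(-31) = -1/31*(-128) = 128/31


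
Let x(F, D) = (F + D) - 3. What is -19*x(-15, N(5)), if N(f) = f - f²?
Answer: 722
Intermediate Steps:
x(F, D) = -3 + D + F (x(F, D) = (D + F) - 3 = -3 + D + F)
-19*x(-15, N(5)) = -19*(-3 + 5*(1 - 1*5) - 15) = -19*(-3 + 5*(1 - 5) - 15) = -19*(-3 + 5*(-4) - 15) = -19*(-3 - 20 - 15) = -19*(-38) = 722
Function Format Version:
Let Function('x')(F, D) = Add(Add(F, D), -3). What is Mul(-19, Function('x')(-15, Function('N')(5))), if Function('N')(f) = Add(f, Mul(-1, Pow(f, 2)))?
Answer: 722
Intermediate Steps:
Function('x')(F, D) = Add(-3, D, F) (Function('x')(F, D) = Add(Add(D, F), -3) = Add(-3, D, F))
Mul(-19, Function('x')(-15, Function('N')(5))) = Mul(-19, Add(-3, Mul(5, Add(1, Mul(-1, 5))), -15)) = Mul(-19, Add(-3, Mul(5, Add(1, -5)), -15)) = Mul(-19, Add(-3, Mul(5, -4), -15)) = Mul(-19, Add(-3, -20, -15)) = Mul(-19, -38) = 722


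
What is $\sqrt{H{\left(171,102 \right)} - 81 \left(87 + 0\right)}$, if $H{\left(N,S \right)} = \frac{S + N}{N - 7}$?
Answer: $\frac{i \sqrt{47372835}}{82} \approx 83.937 i$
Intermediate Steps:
$H{\left(N,S \right)} = \frac{N + S}{-7 + N}$
$\sqrt{H{\left(171,102 \right)} - 81 \left(87 + 0\right)} = \sqrt{\frac{171 + 102}{-7 + 171} - 81 \left(87 + 0\right)} = \sqrt{\frac{1}{164} \cdot 273 - 7047} = \sqrt{\frac{273}{164} - 7047} = \sqrt{- \frac{1155435}{164}} = \frac{i \sqrt{47372835}}{82}$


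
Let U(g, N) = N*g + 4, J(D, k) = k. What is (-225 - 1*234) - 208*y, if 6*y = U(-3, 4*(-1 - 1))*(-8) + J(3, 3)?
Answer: 21607/3 ≈ 7202.3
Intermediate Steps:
U(g, N) = 4 + N*g
y = -221/6 (y = ((4 + (4*(-1 - 1))*(-3))*(-8) + 3)/6 = ((4 + (4*(-2))*(-3))*(-8) + 3)/6 = ((4 - 8*(-3))*(-8) + 3)/6 = ((4 + 24)*(-8) + 3)/6 = (28*(-8) + 3)/6 = (-224 + 3)/6 = (1/6)*(-221) = -221/6 ≈ -36.833)
(-225 - 1*234) - 208*y = (-225 - 1*234) - 208*(-221/6) = (-225 - 234) + 22984/3 = -459 + 22984/3 = 21607/3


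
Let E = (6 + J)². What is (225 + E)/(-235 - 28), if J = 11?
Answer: -514/263 ≈ -1.9544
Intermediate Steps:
E = 289 (E = (6 + 11)² = 17² = 289)
(225 + E)/(-235 - 28) = (225 + 289)/(-235 - 28) = 514/(-263) = 514*(-1/263) = -514/263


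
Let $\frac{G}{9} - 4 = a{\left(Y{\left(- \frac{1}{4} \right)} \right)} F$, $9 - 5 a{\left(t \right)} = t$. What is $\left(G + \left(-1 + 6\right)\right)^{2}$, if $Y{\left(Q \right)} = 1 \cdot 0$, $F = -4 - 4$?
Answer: $\frac{196249}{25} \approx 7850.0$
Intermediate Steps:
$F = -8$
$Y{\left(Q \right)} = 0$
$a{\left(t \right)} = \frac{9}{5} - \frac{t}{5}$
$G = - \frac{468}{5}$ ($G = 36 + 9 \left(\frac{9}{5} - 0\right) \left(-8\right) = 36 + 9 \left(\frac{9}{5} + 0\right) \left(-8\right) = 36 + 9 \cdot \frac{9}{5} \left(-8\right) = 36 + 9 \left(- \frac{72}{5}\right) = 36 - \frac{648}{5} = - \frac{468}{5} \approx -93.6$)
$\left(G + \left(-1 + 6\right)\right)^{2} = \left(- \frac{468}{5} + \left(-1 + 6\right)\right)^{2} = \left(- \frac{468}{5} + 5\right)^{2} = \left(- \frac{443}{5}\right)^{2} = \frac{196249}{25}$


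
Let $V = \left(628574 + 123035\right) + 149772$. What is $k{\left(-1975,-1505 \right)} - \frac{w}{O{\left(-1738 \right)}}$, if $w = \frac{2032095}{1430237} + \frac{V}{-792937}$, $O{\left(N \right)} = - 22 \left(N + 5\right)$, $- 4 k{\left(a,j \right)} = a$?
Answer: $\frac{42697754283222398889}{86476465675933388} \approx 493.75$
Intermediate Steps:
$V = 901381$ ($V = 751609 + 149772 = 901381$)
$k{\left(a,j \right)} = - \frac{a}{4}$
$O{\left(N \right)} = -110 - 22 N$ ($O{\left(N \right)} = - 22 \left(5 + N\right) = -110 - 22 N$)
$w = \frac{322134855718}{1134087836069}$ ($w = \frac{2032095}{1430237} + \frac{901381}{-792937} = 2032095 \cdot \frac{1}{1430237} + 901381 \left(- \frac{1}{792937}\right) = \frac{2032095}{1430237} - \frac{901381}{792937} = \frac{322134855718}{1134087836069} \approx 0.28405$)
$k{\left(-1975,-1505 \right)} - \frac{w}{O{\left(-1738 \right)}} = \left(- \frac{1}{4}\right) \left(-1975\right) - \frac{322134855718}{1134087836069 \left(-110 - -38236\right)} = \frac{1975}{4} - \frac{322134855718}{1134087836069 \left(-110 + 38236\right)} = \frac{1975}{4} - \frac{322134855718}{1134087836069 \cdot 38126} = \frac{1975}{4} - \frac{322134855718}{1134087836069} \cdot \frac{1}{38126} = \frac{1975}{4} - \frac{161067427859}{21619116418983347} = \frac{42697754283222398889}{86476465675933388}$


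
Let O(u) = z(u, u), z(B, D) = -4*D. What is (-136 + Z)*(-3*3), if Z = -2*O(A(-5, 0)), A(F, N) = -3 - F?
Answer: 1080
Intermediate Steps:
O(u) = -4*u
Z = 16 (Z = -(-8)*(-3 - 1*(-5)) = -(-8)*(-3 + 5) = -(-8)*2 = -2*(-8) = 16)
(-136 + Z)*(-3*3) = (-136 + 16)*(-3*3) = -120*(-9) = 1080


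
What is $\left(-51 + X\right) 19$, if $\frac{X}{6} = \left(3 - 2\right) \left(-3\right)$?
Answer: $-1311$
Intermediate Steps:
$X = -18$ ($X = 6 \left(3 - 2\right) \left(-3\right) = 6 \cdot 1 \left(-3\right) = 6 \left(-3\right) = -18$)
$\left(-51 + X\right) 19 = \left(-51 - 18\right) 19 = \left(-69\right) 19 = -1311$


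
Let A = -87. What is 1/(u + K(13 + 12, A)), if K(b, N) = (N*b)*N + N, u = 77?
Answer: 1/189215 ≈ 5.2850e-6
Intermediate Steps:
K(b, N) = N + b*N² (K(b, N) = b*N² + N = N + b*N²)
1/(u + K(13 + 12, A)) = 1/(77 - 87*(1 - 87*(13 + 12))) = 1/(77 - 87*(1 - 87*25)) = 1/(77 - 87*(1 - 2175)) = 1/(77 - 87*(-2174)) = 1/(77 + 189138) = 1/189215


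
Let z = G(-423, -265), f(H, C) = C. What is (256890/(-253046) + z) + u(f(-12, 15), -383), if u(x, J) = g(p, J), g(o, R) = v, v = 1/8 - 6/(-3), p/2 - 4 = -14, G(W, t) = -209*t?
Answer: 56060934171/1012184 ≈ 55386.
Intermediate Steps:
p = -20 (p = 8 + 2*(-14) = 8 - 28 = -20)
v = 17/8 (v = 1*(1/8) - 6*(-1/3) = 1/8 + 2 = 17/8 ≈ 2.1250)
g(o, R) = 17/8
z = 55385 (z = -209*(-265) = 55385)
u(x, J) = 17/8
(256890/(-253046) + z) + u(f(-12, 15), -383) = (256890/(-253046) + 55385) + 17/8 = (256890*(-1/253046) + 55385) + 17/8 = (-128445/126523 + 55385) + 17/8 = 7007347910/126523 + 17/8 = 56060934171/1012184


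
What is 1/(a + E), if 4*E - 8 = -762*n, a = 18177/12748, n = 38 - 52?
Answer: 12748/34042589 ≈ 0.00037447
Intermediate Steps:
n = -14
a = 18177/12748 (a = 18177*(1/12748) = 18177/12748 ≈ 1.4259)
E = 2669 (E = 2 + (-762*(-14))/4 = 2 + (¼)*10668 = 2 + 2667 = 2669)
1/(a + E) = 1/(18177/12748 + 2669) = 1/(34042589/12748) = 12748/34042589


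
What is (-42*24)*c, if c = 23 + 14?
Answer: -37296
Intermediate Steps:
c = 37
(-42*24)*c = -42*24*37 = -1008*37 = -37296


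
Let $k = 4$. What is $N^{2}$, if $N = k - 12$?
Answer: $64$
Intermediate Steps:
$N = -8$ ($N = 4 - 12 = -8$)
$N^{2} = \left(-8\right)^{2} = 64$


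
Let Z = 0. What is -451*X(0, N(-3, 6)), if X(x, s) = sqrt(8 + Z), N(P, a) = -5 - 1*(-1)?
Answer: -902*sqrt(2) ≈ -1275.6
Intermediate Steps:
N(P, a) = -4 (N(P, a) = -5 + 1 = -4)
X(x, s) = 2*sqrt(2) (X(x, s) = sqrt(8 + 0) = sqrt(8) = 2*sqrt(2))
-451*X(0, N(-3, 6)) = -902*sqrt(2)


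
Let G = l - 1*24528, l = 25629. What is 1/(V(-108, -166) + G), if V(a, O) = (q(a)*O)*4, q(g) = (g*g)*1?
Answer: -1/7743795 ≈ -1.2914e-7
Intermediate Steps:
q(g) = g² (q(g) = g²*1 = g²)
G = 1101 (G = 25629 - 1*24528 = 25629 - 24528 = 1101)
V(a, O) = 4*O*a² (V(a, O) = (a²*O)*4 = (O*a²)*4 = 4*O*a²)
1/(V(-108, -166) + G) = 1/(4*(-166)*(-108)² + 1101) = 1/(4*(-166)*11664 + 1101) = 1/(-7744896 + 1101) = 1/(-7743795) = -1/7743795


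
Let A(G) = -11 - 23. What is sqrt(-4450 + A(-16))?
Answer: 2*I*sqrt(1121) ≈ 66.963*I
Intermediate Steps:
A(G) = -34
sqrt(-4450 + A(-16)) = sqrt(-4450 - 34) = sqrt(-4484) = 2*I*sqrt(1121)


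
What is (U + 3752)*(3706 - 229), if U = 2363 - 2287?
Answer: 13309956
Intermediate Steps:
U = 76
(U + 3752)*(3706 - 229) = (76 + 3752)*(3706 - 229) = 3828*3477 = 13309956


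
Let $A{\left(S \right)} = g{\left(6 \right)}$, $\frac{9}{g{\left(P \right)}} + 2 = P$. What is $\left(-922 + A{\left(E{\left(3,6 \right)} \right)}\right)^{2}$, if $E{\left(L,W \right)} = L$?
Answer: $\frac{13535041}{16} \approx 8.4594 \cdot 10^{5}$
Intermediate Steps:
$g{\left(P \right)} = \frac{9}{-2 + P}$
$A{\left(S \right)} = \frac{9}{4}$ ($A{\left(S \right)} = \frac{9}{-2 + 6} = \frac{9}{4}$)
$\left(-922 + A{\left(E{\left(3,6 \right)} \right)}\right)^{2} = \left(-922 + \frac{9}{4}\right)^{2} = \left(- \frac{3679}{4}\right)^{2} = \frac{13535041}{16}$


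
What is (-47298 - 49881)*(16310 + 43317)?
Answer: -5794492233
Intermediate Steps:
(-47298 - 49881)*(16310 + 43317) = -97179*59627 = -5794492233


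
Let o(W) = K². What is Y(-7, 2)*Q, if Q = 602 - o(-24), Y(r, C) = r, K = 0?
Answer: -4214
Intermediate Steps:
o(W) = 0 (o(W) = 0² = 0)
Q = 602 (Q = 602 - 1*0 = 602 + 0 = 602)
Y(-7, 2)*Q = -7*602 = -4214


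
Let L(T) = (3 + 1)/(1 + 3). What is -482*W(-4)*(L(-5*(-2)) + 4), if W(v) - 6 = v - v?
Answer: -14460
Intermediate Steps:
L(T) = 1 (L(T) = 4/4 = 4*(1/4) = 1)
W(v) = 6 (W(v) = 6 + (v - v) = 6 + 0 = 6)
-482*W(-4)*(L(-5*(-2)) + 4) = -2892*(1 + 4) = -2892*5 = -482*30 = -14460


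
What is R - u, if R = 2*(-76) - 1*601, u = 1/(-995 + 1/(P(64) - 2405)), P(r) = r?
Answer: -1753957547/2329296 ≈ -753.00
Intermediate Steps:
u = -2341/2329296 (u = 1/(-995 + 1/(64 - 2405)) = 1/(-995 + 1/(-2341)) = 1/(-995 - 1/2341) = 1/(-2329296/2341) = -2341/2329296 ≈ -0.0010050)
R = -753 (R = -152 - 601 = -753)
R - u = -753 - 1*(-2341/2329296) = -753 + 2341/2329296 = -1753957547/2329296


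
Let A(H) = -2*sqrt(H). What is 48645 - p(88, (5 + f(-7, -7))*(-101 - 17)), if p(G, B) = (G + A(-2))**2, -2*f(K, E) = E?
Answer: 40909 + 352*I*sqrt(2) ≈ 40909.0 + 497.8*I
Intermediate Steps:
f(K, E) = -E/2
p(G, B) = (G - 2*I*sqrt(2))**2
48645 - p(88, (5 + f(-7, -7))*(-101 - 17)) = 48645 - (88 - 2*I*sqrt(2))**2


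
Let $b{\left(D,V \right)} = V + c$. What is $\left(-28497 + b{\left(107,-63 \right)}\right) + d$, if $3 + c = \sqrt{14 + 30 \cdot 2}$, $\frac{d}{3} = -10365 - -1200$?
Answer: $-56058 + \sqrt{74} \approx -56049.0$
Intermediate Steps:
$d = -27495$ ($d = 3 \left(-10365 - -1200\right) = 3 \left(-10365 + 1200\right) = 3 \left(-9165\right) = -27495$)
$c = -3 + \sqrt{74}$ ($c = -3 + \sqrt{14 + 30 \cdot 2} = -3 + \sqrt{14 + 60} = -3 + \sqrt{74} \approx 5.6023$)
$b{\left(D,V \right)} = -3 + V + \sqrt{74}$ ($b{\left(D,V \right)} = V - \left(3 - \sqrt{74}\right) = -3 + V + \sqrt{74}$)
$\left(-28497 + b{\left(107,-63 \right)}\right) + d = \left(-28497 - \left(66 - \sqrt{74}\right)\right) - 27495 = \left(-28563 + \sqrt{74}\right) - 27495 = -56058 + \sqrt{74}$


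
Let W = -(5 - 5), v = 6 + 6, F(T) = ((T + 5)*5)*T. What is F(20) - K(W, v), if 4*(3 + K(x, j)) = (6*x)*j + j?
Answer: 2500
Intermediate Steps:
F(T) = T*(25 + 5*T) (F(T) = ((5 + T)*5)*T = (25 + 5*T)*T = T*(25 + 5*T))
v = 12
W = 0 (W = -1*0 = 0)
K(x, j) = -3 + j/4 + 3*j*x/2 (K(x, j) = -3 + ((6*x)*j + j)/4 = -3 + (6*j*x + j)/4 = -3 + (j + 6*j*x)/4 = -3 + (j/4 + 3*j*x/2) = -3 + j/4 + 3*j*x/2)
F(20) - K(W, v) = 5*20*(5 + 20) - (-3 + (¼)*12 + (3/2)*12*0) = 5*20*25 - (-3 + 3 + 0) = 2500 - 1*0 = 2500 + 0 = 2500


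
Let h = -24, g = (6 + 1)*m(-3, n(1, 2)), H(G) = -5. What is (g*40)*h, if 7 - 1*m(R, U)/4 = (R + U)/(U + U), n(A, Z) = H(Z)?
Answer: -166656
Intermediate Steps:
n(A, Z) = -5
m(R, U) = 28 - 2*(R + U)/U (m(R, U) = 28 - 4*(R + U)/(U + U) = 28 - 4*(R + U)/(2*U) = 28 - 4*(R + U)*1/(2*U) = 28 - 2*(R + U)/U)
g = 868/5 (g = (6 + 1)*(26 - 2*(-3)/(-5)) = 7*(26 - 2*(-3)*(-⅕)) = 7*(26 - 6/5) = 7*(124/5) = 868/5 ≈ 173.60)
(g*40)*h = ((868/5)*40)*(-24) = 6944*(-24) = -166656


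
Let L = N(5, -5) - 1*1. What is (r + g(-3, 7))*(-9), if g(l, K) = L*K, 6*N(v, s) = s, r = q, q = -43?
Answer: 1005/2 ≈ 502.50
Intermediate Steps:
r = -43
N(v, s) = s/6
L = -11/6 (L = (1/6)*(-5) - 1*1 = -5/6 - 1 = -11/6 ≈ -1.8333)
g(l, K) = -11*K/6
(r + g(-3, 7))*(-9) = (-43 - 11/6*7)*(-9) = (-43 - 77/6)*(-9) = -335/6*(-9) = 1005/2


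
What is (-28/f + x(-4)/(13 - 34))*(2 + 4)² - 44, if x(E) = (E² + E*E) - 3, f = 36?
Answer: -852/7 ≈ -121.71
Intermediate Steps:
x(E) = -3 + 2*E² (x(E) = (E² + E²) - 3 = 2*E² - 3 = -3 + 2*E²)
(-28/f + x(-4)/(13 - 34))*(2 + 4)² - 44 = (-28/36 + (-3 + 2*(-4)²)/(13 - 34))*(2 + 4)² - 44 = (-28*1/36 + (-3 + 2*16)/(-21))*6² - 44 = (-7/9 + (-3 + 32)*(-1/21))*36 - 44 = (-7/9 + 29*(-1/21))*36 - 44 = (-7/9 - 29/21)*36 - 44 = -136/63*36 - 44 = -544/7 - 44 = -852/7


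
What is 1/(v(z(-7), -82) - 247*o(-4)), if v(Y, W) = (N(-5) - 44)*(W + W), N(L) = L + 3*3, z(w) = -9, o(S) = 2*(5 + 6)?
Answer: 1/1126 ≈ 0.00088810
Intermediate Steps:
o(S) = 22 (o(S) = 2*11 = 22)
N(L) = 9 + L (N(L) = L + 9 = 9 + L)
v(Y, W) = -80*W (v(Y, W) = ((9 - 5) - 44)*(W + W) = (4 - 44)*(2*W) = -80*W)
1/(v(z(-7), -82) - 247*o(-4)) = 1/(-80*(-82) - 247*22) = 1/(6560 - 5434) = 1/1126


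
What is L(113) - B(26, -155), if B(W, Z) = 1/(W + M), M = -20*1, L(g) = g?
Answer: 677/6 ≈ 112.83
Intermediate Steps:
M = -20
B(W, Z) = 1/(-20 + W) (B(W, Z) = 1/(W - 20) = 1/(-20 + W))
L(113) - B(26, -155) = 113 - 1/(-20 + 26) = 113 - 1/6 = 677/6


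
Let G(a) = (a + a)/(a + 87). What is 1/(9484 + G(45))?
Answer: 22/208663 ≈ 0.00010543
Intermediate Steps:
G(a) = 2*a/(87 + a) (G(a) = (2*a)/(87 + a) = 2*a/(87 + a))
1/(9484 + G(45)) = 1/(9484 + 2*45/(87 + 45)) = 1/(9484 + 2*45/132) = 1/(9484 + 2*45*(1/132)) = 1/(9484 + 15/22) = 1/(208663/22) = 22/208663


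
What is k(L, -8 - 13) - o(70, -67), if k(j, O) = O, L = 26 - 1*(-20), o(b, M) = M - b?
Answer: 116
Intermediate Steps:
L = 46 (L = 26 + 20 = 46)
k(L, -8 - 13) - o(70, -67) = (-8 - 13) - (-67 - 1*70) = -21 - (-67 - 70) = -21 - 1*(-137) = -21 + 137 = 116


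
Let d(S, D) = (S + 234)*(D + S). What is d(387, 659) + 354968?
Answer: 1004534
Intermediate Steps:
d(S, D) = (234 + S)*(D + S)
d(387, 659) + 354968 = (387**2 + 234*659 + 234*387 + 659*387) + 354968 = (149769 + 154206 + 90558 + 255033) + 354968 = 649566 + 354968 = 1004534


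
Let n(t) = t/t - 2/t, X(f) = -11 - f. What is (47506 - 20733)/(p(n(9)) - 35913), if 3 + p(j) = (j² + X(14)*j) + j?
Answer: -2168613/2910659 ≈ -0.74506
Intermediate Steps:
n(t) = 1 - 2/t
p(j) = -3 + j² - 24*j (p(j) = -3 + ((j² + (-11 - 1*14)*j) + j) = -3 + ((j² + (-11 - 14)*j) + j) = -3 + ((j² - 25*j) + j) = -3 + (j² - 24*j) = -3 + j² - 24*j)
(47506 - 20733)/(p(n(9)) - 35913) = (47506 - 20733)/((-3 + ((-2 + 9)/9)² - 24*(-2 + 9)/9) - 35913) = 26773/((-3 + ((⅑)*7)² - 8*7/3) - 35913) = 26773/((-3 + (7/9)² - 24*7/9) - 35913) = 26773/((-3 + 49/81 - 56/3) - 35913) = 26773/(-1706/81 - 35913) = 26773/(-2910659/81) = 26773*(-81/2910659) = -2168613/2910659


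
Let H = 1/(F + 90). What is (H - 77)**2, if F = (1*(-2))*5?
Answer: 37933281/6400 ≈ 5927.1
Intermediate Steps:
F = -10 (F = -2*5 = -10)
H = 1/80 (H = 1/(-10 + 90) = 1/80 ≈ 0.012500)
(H - 77)**2 = (1/80 - 77)**2 = (-6159/80)**2 = 37933281/6400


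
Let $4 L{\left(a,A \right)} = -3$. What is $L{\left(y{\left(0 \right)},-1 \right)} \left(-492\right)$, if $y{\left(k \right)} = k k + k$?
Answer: $369$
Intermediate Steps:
$y{\left(k \right)} = k + k^{2}$ ($y{\left(k \right)} = k^{2} + k = k + k^{2}$)
$L{\left(a,A \right)} = - \frac{3}{4}$ ($L{\left(a,A \right)} = \frac{1}{4} \left(-3\right) = - \frac{3}{4}$)
$L{\left(y{\left(0 \right)},-1 \right)} \left(-492\right) = \left(- \frac{3}{4}\right) \left(-492\right) = 369$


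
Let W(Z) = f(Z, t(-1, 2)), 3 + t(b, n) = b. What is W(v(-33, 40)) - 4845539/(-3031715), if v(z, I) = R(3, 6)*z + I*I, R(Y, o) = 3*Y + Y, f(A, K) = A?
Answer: 3655030399/3031715 ≈ 1205.6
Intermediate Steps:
t(b, n) = -3 + b
R(Y, o) = 4*Y
v(z, I) = I² + 12*z (v(z, I) = (4*3)*z + I*I = 12*z + I² = I² + 12*z)
W(Z) = Z
W(v(-33, 40)) - 4845539/(-3031715) = (40² + 12*(-33)) - 4845539/(-3031715) = (1600 - 396) - 4845539*(-1/3031715) = 1204 + 4845539/3031715 = 3655030399/3031715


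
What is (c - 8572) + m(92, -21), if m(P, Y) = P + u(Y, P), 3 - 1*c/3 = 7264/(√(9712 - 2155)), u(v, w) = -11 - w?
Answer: -8574 - 7264*√7557/2519 ≈ -8824.7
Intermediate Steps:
c = 9 - 7264*√7557/2519 (c = 9 - 21792/(√(9712 - 2155)) = 9 - 21792/(√7557) = 9 - 21792*√7557/7557 = 9 - 7264*√7557/2519 ≈ -241.68)
m(P, Y) = -11 (m(P, Y) = P + (-11 - P) = -11)
(c - 8572) + m(92, -21) = ((9 - 7264*√7557/2519) - 8572) - 11 = (-8563 - 7264*√7557/2519) - 11 = -8574 - 7264*√7557/2519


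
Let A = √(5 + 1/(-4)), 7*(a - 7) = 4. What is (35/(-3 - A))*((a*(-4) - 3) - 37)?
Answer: 29520/17 - 4920*√19/17 ≈ 474.95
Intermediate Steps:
a = 53/7 (a = 7 + (⅐)*4 = 7 + 4/7 = 53/7 ≈ 7.5714)
A = √19/2 (A = √(5 - ¼) = √(19/4) = √19/2 ≈ 2.1795)
(35/(-3 - A))*((a*(-4) - 3) - 37) = (35/(-3 - √19/2))*(((53/7)*(-4) - 3) - 37) = (35/(-3 - √19/2))*((-212/7 - 3) - 37) = (35/(-3 - √19/2))*(-233/7 - 37) = (35/(-3 - √19/2))*(-492/7) = -2460/(-3 - √19/2)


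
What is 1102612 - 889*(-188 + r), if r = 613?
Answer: 724787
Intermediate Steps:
1102612 - 889*(-188 + r) = 1102612 - 889*(-188 + 613) = 1102612 - 889*425 = 1102612 - 377825 = 724787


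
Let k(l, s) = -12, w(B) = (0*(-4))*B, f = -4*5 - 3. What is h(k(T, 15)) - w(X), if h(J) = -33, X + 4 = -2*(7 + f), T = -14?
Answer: -33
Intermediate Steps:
f = -23 (f = -20 - 3 = -23)
X = 28 (X = -4 - 2*(7 - 23) = -4 - 2*(-16) = -4 + 32 = 28)
w(B) = 0 (w(B) = 0*B = 0)
h(k(T, 15)) - w(X) = -33 - 1*0 = -33 + 0 = -33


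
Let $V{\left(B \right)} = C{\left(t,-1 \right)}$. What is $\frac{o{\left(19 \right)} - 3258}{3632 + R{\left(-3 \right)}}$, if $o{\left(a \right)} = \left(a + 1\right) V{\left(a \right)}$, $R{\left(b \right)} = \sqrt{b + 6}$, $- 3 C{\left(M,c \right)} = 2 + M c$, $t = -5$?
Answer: $- \frac{36007648}{39574263} + \frac{9914 \sqrt{3}}{39574263} \approx -0.90944$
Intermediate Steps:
$C{\left(M,c \right)} = - \frac{2}{3} - \frac{M c}{3}$ ($C{\left(M,c \right)} = - \frac{2 + M c}{3} = - \frac{2}{3} - \frac{M c}{3}$)
$R{\left(b \right)} = \sqrt{6 + b}$
$V{\left(B \right)} = - \frac{7}{3}$ ($V{\left(B \right)} = - \frac{2}{3} - \left(- \frac{5}{3}\right) \left(-1\right) = - \frac{2}{3} - \frac{5}{3} = - \frac{7}{3}$)
$o{\left(a \right)} = - \frac{7}{3} - \frac{7 a}{3}$ ($o{\left(a \right)} = \left(a + 1\right) \left(- \frac{7}{3}\right) = \left(1 + a\right) \left(- \frac{7}{3}\right) = - \frac{7}{3} - \frac{7 a}{3}$)
$\frac{o{\left(19 \right)} - 3258}{3632 + R{\left(-3 \right)}} = \frac{\left(- \frac{7}{3} - \frac{133}{3}\right) - 3258}{3632 + \sqrt{6 - 3}} = \frac{\left(- \frac{7}{3} - \frac{133}{3}\right) - 3258}{3632 + \sqrt{3}} = \frac{- \frac{140}{3} - 3258}{3632 + \sqrt{3}} = - \frac{9914}{3 \left(3632 + \sqrt{3}\right)}$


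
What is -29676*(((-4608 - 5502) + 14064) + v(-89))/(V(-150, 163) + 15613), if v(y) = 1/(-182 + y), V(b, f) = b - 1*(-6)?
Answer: -31798813308/4192099 ≈ -7585.4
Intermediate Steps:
V(b, f) = 6 + b (V(b, f) = b + 6 = 6 + b)
-29676*(((-4608 - 5502) + 14064) + v(-89))/(V(-150, 163) + 15613) = -29676*(((-4608 - 5502) + 14064) + 1/(-182 - 89))/((6 - 150) + 15613) = -29676*((-10110 + 14064) + 1/(-271))/(-144 + 15613) = -29676/(15469/(3954 - 1/271)) = -29676/(15469/(1071533/271)) = -29676/(15469*(271/1071533)) = -29676/4192099/1071533 = -29676*1071533/4192099 = -31798813308/4192099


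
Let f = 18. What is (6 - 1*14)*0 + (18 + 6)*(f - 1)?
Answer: 408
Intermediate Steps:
(6 - 1*14)*0 + (18 + 6)*(f - 1) = (6 - 1*14)*0 + (18 + 6)*(18 - 1) = (6 - 14)*0 + 24*17 = -8*0 + 408 = 0 + 408 = 408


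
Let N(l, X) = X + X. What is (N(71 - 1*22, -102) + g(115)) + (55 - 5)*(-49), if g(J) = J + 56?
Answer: -2483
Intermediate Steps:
N(l, X) = 2*X
g(J) = 56 + J
(N(71 - 1*22, -102) + g(115)) + (55 - 5)*(-49) = (2*(-102) + (56 + 115)) + (55 - 5)*(-49) = (-204 + 171) + 50*(-49) = -33 - 2450 = -2483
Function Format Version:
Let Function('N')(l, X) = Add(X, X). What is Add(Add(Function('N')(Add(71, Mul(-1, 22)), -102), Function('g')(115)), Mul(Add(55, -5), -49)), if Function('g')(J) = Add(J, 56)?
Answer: -2483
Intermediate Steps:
Function('N')(l, X) = Mul(2, X)
Function('g')(J) = Add(56, J)
Add(Add(Function('N')(Add(71, Mul(-1, 22)), -102), Function('g')(115)), Mul(Add(55, -5), -49)) = Add(Add(Mul(2, -102), Add(56, 115)), Mul(Add(55, -5), -49)) = Add(Add(-204, 171), Mul(50, -49)) = Add(-33, -2450) = -2483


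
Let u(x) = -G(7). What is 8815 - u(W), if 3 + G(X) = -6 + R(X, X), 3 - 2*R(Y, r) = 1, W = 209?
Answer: 8807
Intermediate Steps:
R(Y, r) = 1 (R(Y, r) = 3/2 - 1/2*1 = 3/2 - 1/2 = 1)
G(X) = -8 (G(X) = -3 + (-6 + 1) = -3 - 5 = -8)
u(x) = 8 (u(x) = -1*(-8) = 8)
8815 - u(W) = 8815 - 1*8 = 8815 - 8 = 8807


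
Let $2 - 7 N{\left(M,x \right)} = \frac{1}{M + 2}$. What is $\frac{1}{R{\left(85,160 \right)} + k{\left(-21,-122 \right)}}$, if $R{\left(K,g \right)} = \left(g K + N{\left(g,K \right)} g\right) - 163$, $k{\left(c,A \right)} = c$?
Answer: $\frac{567}{7632712} \approx 7.4286 \cdot 10^{-5}$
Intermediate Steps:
$N{\left(M,x \right)} = \frac{2}{7} - \frac{1}{7 \left(2 + M\right)}$ ($N{\left(M,x \right)} = \frac{2}{7} - \frac{1}{7 \left(M + 2\right)} = \frac{2}{7} - \frac{1}{7 \left(2 + M\right)}$)
$R{\left(K,g \right)} = -163 + K g + \frac{g \left(3 + 2 g\right)}{7 \left(2 + g\right)}$ ($R{\left(K,g \right)} = \left(g K + \frac{3 + 2 g}{7 \left(2 + g\right)} g\right) - 163 = \left(K g + \frac{g \left(3 + 2 g\right)}{7 \left(2 + g\right)}\right) - 163 = -163 + K g + \frac{g \left(3 + 2 g\right)}{7 \left(2 + g\right)}$)
$\frac{1}{R{\left(85,160 \right)} + k{\left(-21,-122 \right)}} = \frac{1}{\frac{\left(-163 + 85 \cdot 160\right) \left(2 + 160\right) + \frac{1}{7} \cdot 160 \left(3 + 2 \cdot 160\right)}{2 + 160} - 21} = \frac{1}{\frac{\left(-163 + 13600\right) 162 + \frac{1}{7} \cdot 160 \left(3 + 320\right)}{162} - 21} = \frac{1}{\frac{13437 \cdot 162 + \frac{1}{7} \cdot 160 \cdot 323}{162} - 21} = \frac{1}{\frac{2176794 + \frac{51680}{7}}{162} - 21} = \frac{1}{\frac{1}{162} \cdot \frac{15289238}{7} - 21} = \frac{1}{\frac{7644619}{567} - 21} = \frac{1}{\frac{7632712}{567}} = \frac{567}{7632712}$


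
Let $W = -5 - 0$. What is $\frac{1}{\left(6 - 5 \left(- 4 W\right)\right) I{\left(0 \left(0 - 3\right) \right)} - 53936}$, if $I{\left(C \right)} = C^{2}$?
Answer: $- \frac{1}{53936} \approx -1.854 \cdot 10^{-5}$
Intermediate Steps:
$W = -5$ ($W = -5 + 0 = -5$)
$\frac{1}{\left(6 - 5 \left(- 4 W\right)\right) I{\left(0 \left(0 - 3\right) \right)} - 53936} = \frac{1}{\left(6 - 5 \left(\left(-4\right) \left(-5\right)\right)\right) \left(0 \left(0 - 3\right)\right)^{2} - 53936} = \frac{1}{\left(6 - 100\right) \left(0 \left(-3\right)\right)^{2} - 53936} = \frac{1}{\left(6 - 100\right) 0^{2} - 53936} = \frac{1}{\left(-94\right) 0 - 53936} = \frac{1}{0 - 53936} = \frac{1}{-53936} = - \frac{1}{53936}$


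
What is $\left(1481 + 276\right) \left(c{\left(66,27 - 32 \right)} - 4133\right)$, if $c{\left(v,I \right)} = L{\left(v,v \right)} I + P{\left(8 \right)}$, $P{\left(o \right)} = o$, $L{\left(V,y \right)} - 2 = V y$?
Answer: $-45532655$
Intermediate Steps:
$L{\left(V,y \right)} = 2 + V y$
$c{\left(v,I \right)} = 8 + I \left(2 + v^{2}\right)$ ($c{\left(v,I \right)} = \left(2 + v v\right) I + 8 = \left(2 + v^{2}\right) I + 8 = I \left(2 + v^{2}\right) + 8 = 8 + I \left(2 + v^{2}\right)$)
$\left(1481 + 276\right) \left(c{\left(66,27 - 32 \right)} - 4133\right) = \left(1481 + 276\right) \left(\left(8 + \left(27 - 32\right) \left(2 + 66^{2}\right)\right) - 4133\right) = 1757 \left(\left(8 - 5 \left(2 + 4356\right)\right) - 4133\right) = 1757 \left(\left(8 - 21790\right) - 4133\right) = 1757 \left(-21782 - 4133\right) = 1757 \left(-25915\right) = -45532655$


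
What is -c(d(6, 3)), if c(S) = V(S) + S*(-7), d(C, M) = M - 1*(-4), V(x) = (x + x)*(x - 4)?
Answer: 7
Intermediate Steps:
V(x) = 2*x*(-4 + x) (V(x) = (2*x)*(-4 + x) = 2*x*(-4 + x))
d(C, M) = 4 + M (d(C, M) = M + 4 = 4 + M)
c(S) = -7*S + 2*S*(-4 + S) (c(S) = 2*S*(-4 + S) + S*(-7) = 2*S*(-4 + S) - 7*S = -7*S + 2*S*(-4 + S))
-c(d(6, 3)) = -(4 + 3)*(-15 + 2*(4 + 3)) = -7*(-15 + 2*7) = -7*(-15 + 14) = -7*(-1) = -1*(-7) = 7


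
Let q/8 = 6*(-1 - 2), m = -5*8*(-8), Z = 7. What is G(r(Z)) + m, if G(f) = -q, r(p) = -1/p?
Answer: 464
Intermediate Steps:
m = 320 (m = -40*(-8) = 320)
q = -144 (q = 8*(6*(-1 - 2)) = 8*(6*(-3)) = 8*(-18) = -144)
G(f) = 144 (G(f) = -1*(-144) = 144)
G(r(Z)) + m = 144 + 320 = 464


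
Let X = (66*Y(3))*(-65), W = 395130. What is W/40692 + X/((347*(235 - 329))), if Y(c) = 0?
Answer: 65855/6782 ≈ 9.7103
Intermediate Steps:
X = 0 (X = (66*0)*(-65) = 0*(-65) = 0)
W/40692 + X/((347*(235 - 329))) = 395130/40692 + 0/((347*(235 - 329))) = 395130*(1/40692) + 0/((347*(-94))) = 65855/6782 + 0/(-32618) = 65855/6782 + 0*(-1/32618) = 65855/6782 + 0 = 65855/6782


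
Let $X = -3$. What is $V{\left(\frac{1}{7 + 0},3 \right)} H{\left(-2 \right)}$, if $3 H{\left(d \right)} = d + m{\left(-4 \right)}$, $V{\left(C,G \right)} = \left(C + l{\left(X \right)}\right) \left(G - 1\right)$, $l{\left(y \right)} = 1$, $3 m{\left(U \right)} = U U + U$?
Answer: $\frac{32}{21} \approx 1.5238$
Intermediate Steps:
$m{\left(U \right)} = \frac{U}{3} + \frac{U^{2}}{3}$ ($m{\left(U \right)} = \frac{U U + U}{3} = \frac{U^{2} + U}{3} = \frac{U + U^{2}}{3} = \frac{U}{3} + \frac{U^{2}}{3}$)
$V{\left(C,G \right)} = \left(1 + C\right) \left(-1 + G\right)$ ($V{\left(C,G \right)} = \left(C + 1\right) \left(G - 1\right) = \left(1 + C\right) \left(-1 + G\right)$)
$H{\left(d \right)} = \frac{4}{3} + \frac{d}{3}$ ($H{\left(d \right)} = \frac{d + \frac{1}{3} \left(-4\right) \left(1 - 4\right)}{3} = \frac{d + \frac{1}{3} \left(-4\right) \left(-3\right)}{3} = \frac{d + 4}{3} = \frac{4 + d}{3} = \frac{4}{3} + \frac{d}{3}$)
$V{\left(\frac{1}{7 + 0},3 \right)} H{\left(-2 \right)} = \left(-1 + 3 - \frac{1}{7 + 0} + \frac{1}{7 + 0} \cdot 3\right) \left(\frac{4}{3} + \frac{1}{3} \left(-2\right)\right) = \left(-1 + 3 - \frac{1}{7} + \frac{1}{7} \cdot 3\right) \left(\frac{4}{3} - \frac{2}{3}\right) = \left(-1 + 3 - \frac{1}{7} + \frac{1}{7} \cdot 3\right) \frac{2}{3} = \left(-1 + 3 - \frac{1}{7} + \frac{3}{7}\right) \frac{2}{3} = \frac{16}{7} \cdot \frac{2}{3} = \frac{32}{21}$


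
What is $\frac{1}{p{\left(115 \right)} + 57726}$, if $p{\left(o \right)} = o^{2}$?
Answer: $\frac{1}{70951} \approx 1.4094 \cdot 10^{-5}$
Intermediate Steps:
$\frac{1}{p{\left(115 \right)} + 57726} = \frac{1}{115^{2} + 57726} = \frac{1}{13225 + 57726} = \frac{1}{70951}$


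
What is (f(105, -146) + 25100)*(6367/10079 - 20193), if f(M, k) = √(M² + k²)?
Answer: -5108323888000/10079 - 203518880*√32341/10079 ≈ -5.1046e+8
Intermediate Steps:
(f(105, -146) + 25100)*(6367/10079 - 20193) = (√(105² + (-146)²) + 25100)*(6367/10079 - 20193) = (√(11025 + 21316) + 25100)*(6367*(1/10079) - 20193) = (√32341 + 25100)*(6367/10079 - 20193) = (25100 + √32341)*(-203518880/10079) = -5108323888000/10079 - 203518880*√32341/10079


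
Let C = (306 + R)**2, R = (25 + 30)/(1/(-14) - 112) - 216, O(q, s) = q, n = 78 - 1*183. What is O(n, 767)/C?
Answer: -51696981/3944678720 ≈ -0.013105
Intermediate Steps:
n = -105 (n = 78 - 183 = -105)
R = -339674/1569 (R = 55/(-1/14 - 112) - 216 = 55/(-1569/14) - 216 = 55*(-14/1569) - 216 = -770/1569 - 216 = -339674/1569 ≈ -216.49)
C = 19723393600/2461761 (C = (306 - 339674/1569)**2 = (140440/1569)**2 = 19723393600/2461761 ≈ 8011.9)
O(n, 767)/C = -105/19723393600/2461761 = -105*2461761/19723393600 = -51696981/3944678720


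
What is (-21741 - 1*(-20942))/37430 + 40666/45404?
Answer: 185731323/212433965 ≈ 0.87430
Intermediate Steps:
(-21741 - 1*(-20942))/37430 + 40666/45404 = (-21741 + 20942)*(1/37430) + 40666*(1/45404) = -799*1/37430 + 20333/22702 = -799/37430 + 20333/22702 = 185731323/212433965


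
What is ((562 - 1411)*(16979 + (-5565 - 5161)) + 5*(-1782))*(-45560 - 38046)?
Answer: 444592211442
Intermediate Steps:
((562 - 1411)*(16979 + (-5565 - 5161)) + 5*(-1782))*(-45560 - 38046) = (-849*(16979 - 10726) - 8910)*(-83606) = (-849*6253 - 8910)*(-83606) = (-5308797 - 8910)*(-83606) = -5317707*(-83606) = 444592211442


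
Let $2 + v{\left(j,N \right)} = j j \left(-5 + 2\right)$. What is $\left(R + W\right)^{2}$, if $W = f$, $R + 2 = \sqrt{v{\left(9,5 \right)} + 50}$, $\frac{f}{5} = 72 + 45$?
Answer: $\left(583 + i \sqrt{195}\right)^{2} \approx 3.3969 \cdot 10^{5} + 16282.0 i$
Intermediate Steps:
$v{\left(j,N \right)} = -2 - 3 j^{2}$ ($v{\left(j,N \right)} = -2 + j j \left(-5 + 2\right) = -2 + j^{2} \left(-3\right) = -2 - 3 j^{2}$)
$f = 585$ ($f = 5 \left(72 + 45\right) = 5 \cdot 117 = 585$)
$R = -2 + i \sqrt{195}$ ($R = -2 + \sqrt{\left(-2 - 3 \cdot 9^{2}\right) + 50} = -2 + \sqrt{\left(-2 - 243\right) + 50} = -2 + \sqrt{-245 + 50} = -2 + \sqrt{-195} = -2 + i \sqrt{195} \approx -2.0 + 13.964 i$)
$W = 585$
$\left(R + W\right)^{2} = \left(\left(-2 + i \sqrt{195}\right) + 585\right)^{2} = \left(583 + i \sqrt{195}\right)^{2}$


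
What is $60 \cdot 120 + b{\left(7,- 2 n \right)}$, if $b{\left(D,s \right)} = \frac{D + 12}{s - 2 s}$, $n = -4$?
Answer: $\frac{57581}{8} \approx 7197.6$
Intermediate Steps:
$b{\left(D,s \right)} = - \frac{12 + D}{s}$ ($b{\left(D,s \right)} = \frac{12 + D}{\left(-1\right) s} = \left(12 + D\right) \left(- \frac{1}{s}\right) = - \frac{12 + D}{s}$)
$60 \cdot 120 + b{\left(7,- 2 n \right)} = 60 \cdot 120 + \frac{-12 - 7}{\left(-2\right) \left(-4\right)} = 7200 + \frac{-12 - 7}{8} = 7200 + \frac{1}{8} \left(-19\right) = 7200 - \frac{19}{8} = \frac{57581}{8}$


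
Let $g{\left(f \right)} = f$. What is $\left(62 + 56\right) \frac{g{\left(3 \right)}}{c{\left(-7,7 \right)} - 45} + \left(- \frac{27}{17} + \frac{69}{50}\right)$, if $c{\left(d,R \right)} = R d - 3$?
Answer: $- \frac{318069}{82450} \approx -3.8577$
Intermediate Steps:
$c{\left(d,R \right)} = -3 + R d$
$\left(62 + 56\right) \frac{g{\left(3 \right)}}{c{\left(-7,7 \right)} - 45} + \left(- \frac{27}{17} + \frac{69}{50}\right) = \left(62 + 56\right) \frac{3}{\left(-3 + 7 \left(-7\right)\right) - 45} + \left(- \frac{27}{17} + \frac{69}{50}\right) = 118 \frac{3}{\left(-3 - 49\right) - 45} + \left(\left(-27\right) \frac{1}{17} + 69 \cdot \frac{1}{50}\right) = 118 \frac{3}{-52 - 45} + \left(- \frac{27}{17} + \frac{69}{50}\right) = 118 \frac{3}{-97} - \frac{177}{850} = 118 \cdot 3 \left(- \frac{1}{97}\right) - \frac{177}{850} = 118 \left(- \frac{3}{97}\right) - \frac{177}{850} = - \frac{354}{97} - \frac{177}{850} = - \frac{318069}{82450}$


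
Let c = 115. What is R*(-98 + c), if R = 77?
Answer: 1309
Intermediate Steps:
R*(-98 + c) = 77*(-98 + 115) = 77*17 = 1309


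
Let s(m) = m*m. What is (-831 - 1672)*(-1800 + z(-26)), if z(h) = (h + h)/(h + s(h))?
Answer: 112640006/25 ≈ 4.5056e+6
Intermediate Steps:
s(m) = m**2
z(h) = 2*h/(h + h**2) (z(h) = (h + h)/(h + h**2) = (2*h)/(h + h**2) = 2*h/(h + h**2))
(-831 - 1672)*(-1800 + z(-26)) = (-831 - 1672)*(-1800 + 2/(1 - 26)) = -2503*(-1800 + 2/(-25)) = -2503*(-1800 + 2*(-1/25)) = -2503*(-1800 - 2/25) = -2503*(-45002/25) = 112640006/25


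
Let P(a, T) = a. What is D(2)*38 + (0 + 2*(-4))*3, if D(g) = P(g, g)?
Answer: 52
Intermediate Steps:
D(g) = g
D(2)*38 + (0 + 2*(-4))*3 = 2*38 + (0 + 2*(-4))*3 = 76 + (0 - 8)*3 = 76 - 8*3 = 76 - 24 = 52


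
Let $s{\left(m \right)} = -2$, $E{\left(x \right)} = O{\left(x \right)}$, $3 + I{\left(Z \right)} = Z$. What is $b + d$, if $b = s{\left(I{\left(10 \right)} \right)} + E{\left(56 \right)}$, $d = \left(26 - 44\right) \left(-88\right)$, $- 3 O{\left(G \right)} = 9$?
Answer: $1579$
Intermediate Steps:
$O{\left(G \right)} = -3$ ($O{\left(G \right)} = \left(- \frac{1}{3}\right) 9 = -3$)
$I{\left(Z \right)} = -3 + Z$
$E{\left(x \right)} = -3$
$d = 1584$ ($d = \left(-18\right) \left(-88\right) = 1584$)
$b = -5$ ($b = -2 - 3 = -5$)
$b + d = -5 + 1584 = 1579$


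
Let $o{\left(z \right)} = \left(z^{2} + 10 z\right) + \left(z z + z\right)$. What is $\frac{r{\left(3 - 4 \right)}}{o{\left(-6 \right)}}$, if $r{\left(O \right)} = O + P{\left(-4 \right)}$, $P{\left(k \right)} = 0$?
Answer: $- \frac{1}{6} \approx -0.16667$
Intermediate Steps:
$r{\left(O \right)} = O$ ($r{\left(O \right)} = O + 0 = O$)
$o{\left(z \right)} = 2 z^{2} + 11 z$ ($o{\left(z \right)} = \left(z^{2} + 10 z\right) + \left(z^{2} + z\right) = \left(z^{2} + 10 z\right) + \left(z + z^{2}\right) = 2 z^{2} + 11 z$)
$\frac{r{\left(3 - 4 \right)}}{o{\left(-6 \right)}} = \frac{3 - 4}{\left(-6\right) \left(11 + 2 \left(-6\right)\right)} = - \frac{1}{\left(-6\right) \left(11 - 12\right)} = - \frac{1}{\left(-6\right) \left(-1\right)} = - \frac{1}{6}$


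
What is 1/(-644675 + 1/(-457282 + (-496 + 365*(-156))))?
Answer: -514718/331825826651 ≈ -1.5512e-6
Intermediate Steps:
1/(-644675 + 1/(-457282 + (-496 + 365*(-156)))) = 1/(-644675 + 1/(-457282 + (-496 - 56940))) = 1/(-644675 + 1/(-457282 - 57436)) = 1/(-644675 + 1/(-514718)) = 1/(-644675 - 1/514718) = 1/(-331825826651/514718) = -514718/331825826651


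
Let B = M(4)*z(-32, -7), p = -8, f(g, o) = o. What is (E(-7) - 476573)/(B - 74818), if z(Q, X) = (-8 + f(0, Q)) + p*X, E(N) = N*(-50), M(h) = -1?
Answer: 476223/74834 ≈ 6.3637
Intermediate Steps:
E(N) = -50*N
z(Q, X) = -8 + Q - 8*X (z(Q, X) = (-8 + Q) - 8*X = -8 + Q - 8*X)
B = -16 (B = -(-8 - 32 - 8*(-7)) = -(-8 - 32 + 56) = -1*16 = -16)
(E(-7) - 476573)/(B - 74818) = (-50*(-7) - 476573)/(-16 - 74818) = (350 - 476573)/(-74834) = -476223*(-1/74834) = 476223/74834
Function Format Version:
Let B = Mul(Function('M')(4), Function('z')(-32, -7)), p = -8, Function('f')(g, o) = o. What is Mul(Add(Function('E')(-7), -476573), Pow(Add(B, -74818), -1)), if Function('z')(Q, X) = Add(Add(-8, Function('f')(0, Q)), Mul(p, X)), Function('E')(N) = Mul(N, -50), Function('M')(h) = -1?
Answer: Rational(476223, 74834) ≈ 6.3637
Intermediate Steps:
Function('E')(N) = Mul(-50, N)
Function('z')(Q, X) = Add(-8, Q, Mul(-8, X)) (Function('z')(Q, X) = Add(Add(-8, Q), Mul(-8, X)) = Add(-8, Q, Mul(-8, X)))
B = -16 (B = Mul(-1, Add(-8, -32, Mul(-8, -7))) = Mul(-1, Add(-8, -32, 56)) = Mul(-1, 16) = -16)
Mul(Add(Function('E')(-7), -476573), Pow(Add(B, -74818), -1)) = Mul(Add(Mul(-50, -7), -476573), Pow(Add(-16, -74818), -1)) = Mul(Add(350, -476573), Pow(-74834, -1)) = Mul(-476223, Rational(-1, 74834)) = Rational(476223, 74834)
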